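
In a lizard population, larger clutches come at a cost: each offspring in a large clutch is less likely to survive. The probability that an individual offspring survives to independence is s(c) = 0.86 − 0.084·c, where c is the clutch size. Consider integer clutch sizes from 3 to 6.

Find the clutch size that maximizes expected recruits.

Expected recruits = c × s(c):
  c=3: 3 × 0.608 = 1.824
  c=4: 4 × 0.524 = 2.096
  c=5: 5 × 0.440 = 2.200
  c=6: 6 × 0.356 = 2.136
Maximum at c = 5 (2.200 recruits).

5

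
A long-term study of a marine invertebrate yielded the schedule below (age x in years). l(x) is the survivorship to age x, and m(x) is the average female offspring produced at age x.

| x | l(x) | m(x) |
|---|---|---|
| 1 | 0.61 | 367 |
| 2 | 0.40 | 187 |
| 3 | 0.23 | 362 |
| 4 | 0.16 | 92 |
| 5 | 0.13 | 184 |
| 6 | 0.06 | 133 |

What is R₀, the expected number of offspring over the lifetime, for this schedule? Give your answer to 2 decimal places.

428.55

R₀ = Σ l(x) m(x):
  age 1: 0.61 × 367 = 223.8700
  age 2: 0.40 × 187 = 74.8000
  age 3: 0.23 × 362 = 83.2600
  age 4: 0.16 × 92 = 14.7200
  age 5: 0.13 × 184 = 23.9200
  age 6: 0.06 × 133 = 7.9800
R₀ = 223.8700 + 74.8000 + 83.2600 + 14.7200 + 23.9200 + 7.9800 = 428.5500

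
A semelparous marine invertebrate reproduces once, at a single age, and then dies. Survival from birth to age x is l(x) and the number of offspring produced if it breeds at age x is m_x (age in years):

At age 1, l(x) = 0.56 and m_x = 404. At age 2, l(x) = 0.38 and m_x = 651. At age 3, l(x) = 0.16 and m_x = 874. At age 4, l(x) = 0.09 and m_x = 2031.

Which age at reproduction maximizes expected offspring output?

2

Expected offspring if breeding at age x = l(x) × m_x:
  age 1: 0.56 × 404 = 226.240
  age 2: 0.38 × 651 = 247.380
  age 3: 0.16 × 874 = 139.840
  age 4: 0.09 × 2031 = 182.790
Maximum at age 2 (247.380).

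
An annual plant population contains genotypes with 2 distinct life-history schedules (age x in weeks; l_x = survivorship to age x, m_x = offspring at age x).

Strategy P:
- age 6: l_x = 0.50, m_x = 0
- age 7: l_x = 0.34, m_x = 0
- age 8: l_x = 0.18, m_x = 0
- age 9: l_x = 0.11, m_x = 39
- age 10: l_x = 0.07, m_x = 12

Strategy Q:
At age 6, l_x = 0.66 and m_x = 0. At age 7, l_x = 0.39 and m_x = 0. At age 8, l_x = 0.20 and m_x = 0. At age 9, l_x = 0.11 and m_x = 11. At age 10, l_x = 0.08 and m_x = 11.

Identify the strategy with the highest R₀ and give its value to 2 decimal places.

Strategy P: R₀ = 0.50×0 + 0.34×0 + 0.18×0 + 0.11×39 + 0.07×12 = 5.1300
Strategy Q: R₀ = 0.66×0 + 0.39×0 + 0.20×0 + 0.11×11 + 0.08×11 = 2.0900
Highest R₀: strategy P with 5.1300.

5.13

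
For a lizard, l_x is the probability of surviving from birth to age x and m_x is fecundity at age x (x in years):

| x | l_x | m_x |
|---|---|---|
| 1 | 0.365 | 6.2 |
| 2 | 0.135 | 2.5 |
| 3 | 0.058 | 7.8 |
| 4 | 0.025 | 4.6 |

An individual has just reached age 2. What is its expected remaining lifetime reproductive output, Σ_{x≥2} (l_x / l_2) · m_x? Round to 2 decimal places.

l_2 = 0.135. Conditional survival from age 2 to x is l_x / l_2.
  x=2: (0.135/0.135) × 2.5 = 2.5000
  x=3: (0.058/0.135) × 7.8 = 3.3511
  x=4: (0.025/0.135) × 4.6 = 0.8519
Sum = 2.5000 + 3.3511 + 0.8519 = 6.7030

6.70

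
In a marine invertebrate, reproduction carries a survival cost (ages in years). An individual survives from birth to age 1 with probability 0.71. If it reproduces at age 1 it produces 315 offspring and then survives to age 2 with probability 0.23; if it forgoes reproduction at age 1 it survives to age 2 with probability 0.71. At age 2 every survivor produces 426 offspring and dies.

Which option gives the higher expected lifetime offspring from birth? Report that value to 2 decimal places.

breed at age 1: R₀ = 0.71 × (315 + 0.23 × 426) = 0.71 × 412.9800 = 293.2158
delay to age 2: R₀ = 0.71 × (0.71 × 426) = 0.71 × 302.4600 = 214.7466
Higher: breed at age 1 (293.2158).

293.22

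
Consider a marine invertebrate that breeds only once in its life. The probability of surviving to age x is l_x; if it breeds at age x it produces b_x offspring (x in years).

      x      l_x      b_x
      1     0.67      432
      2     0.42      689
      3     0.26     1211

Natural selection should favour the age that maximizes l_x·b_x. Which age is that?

3

Expected offspring if breeding at age x = l_x × b_x:
  age 1: 0.67 × 432 = 289.440
  age 2: 0.42 × 689 = 289.380
  age 3: 0.26 × 1211 = 314.860
Maximum at age 3 (314.860).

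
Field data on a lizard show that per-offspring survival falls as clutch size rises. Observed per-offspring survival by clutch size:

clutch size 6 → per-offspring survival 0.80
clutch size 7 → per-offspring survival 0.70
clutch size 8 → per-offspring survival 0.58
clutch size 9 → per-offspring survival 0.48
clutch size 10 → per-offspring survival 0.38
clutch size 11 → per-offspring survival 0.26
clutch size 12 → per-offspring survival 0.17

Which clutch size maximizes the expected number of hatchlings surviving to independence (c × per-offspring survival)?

Expected hatchlings surviving to independence = c × s(c):
  c=6: 6 × 0.80 = 4.800
  c=7: 7 × 0.70 = 4.900
  c=8: 8 × 0.58 = 4.640
  c=9: 9 × 0.48 = 4.320
  c=10: 10 × 0.38 = 3.800
  c=11: 11 × 0.26 = 2.860
  c=12: 12 × 0.17 = 2.040
Maximum at c = 7 (4.900 hatchlings surviving to independence).

7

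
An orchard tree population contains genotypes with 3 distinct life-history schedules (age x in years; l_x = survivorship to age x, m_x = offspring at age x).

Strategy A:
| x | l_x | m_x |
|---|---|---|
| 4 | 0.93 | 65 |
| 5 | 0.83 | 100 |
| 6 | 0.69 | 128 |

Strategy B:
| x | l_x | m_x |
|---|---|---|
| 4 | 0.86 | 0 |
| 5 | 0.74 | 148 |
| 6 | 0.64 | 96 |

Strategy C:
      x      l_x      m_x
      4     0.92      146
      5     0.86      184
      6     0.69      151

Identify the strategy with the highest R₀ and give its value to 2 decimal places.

396.75

Strategy A: R₀ = 0.93×65 + 0.83×100 + 0.69×128 = 231.7700
Strategy B: R₀ = 0.86×0 + 0.74×148 + 0.64×96 = 170.9600
Strategy C: R₀ = 0.92×146 + 0.86×184 + 0.69×151 = 396.7500
Highest R₀: strategy C with 396.7500.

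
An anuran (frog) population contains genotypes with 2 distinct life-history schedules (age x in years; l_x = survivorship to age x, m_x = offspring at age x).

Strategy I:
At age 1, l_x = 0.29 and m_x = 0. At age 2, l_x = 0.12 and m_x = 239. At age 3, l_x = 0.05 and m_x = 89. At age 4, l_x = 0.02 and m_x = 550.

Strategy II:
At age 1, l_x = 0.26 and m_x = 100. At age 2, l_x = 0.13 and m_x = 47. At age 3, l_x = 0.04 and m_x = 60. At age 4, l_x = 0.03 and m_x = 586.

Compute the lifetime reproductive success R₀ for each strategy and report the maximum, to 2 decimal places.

Strategy I: R₀ = 0.29×0 + 0.12×239 + 0.05×89 + 0.02×550 = 44.1300
Strategy II: R₀ = 0.26×100 + 0.13×47 + 0.04×60 + 0.03×586 = 52.0900
Highest R₀: strategy II with 52.0900.

52.09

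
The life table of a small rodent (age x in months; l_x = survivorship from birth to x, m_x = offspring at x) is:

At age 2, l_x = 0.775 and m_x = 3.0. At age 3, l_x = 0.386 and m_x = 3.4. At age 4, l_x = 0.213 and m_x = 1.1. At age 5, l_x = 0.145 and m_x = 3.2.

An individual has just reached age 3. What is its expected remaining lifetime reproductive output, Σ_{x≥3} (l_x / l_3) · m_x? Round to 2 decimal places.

l_3 = 0.386. Conditional survival from age 3 to x is l_x / l_3.
  x=3: (0.386/0.386) × 3.4 = 3.4000
  x=4: (0.213/0.386) × 1.1 = 0.6070
  x=5: (0.145/0.386) × 3.2 = 1.2021
Sum = 3.4000 + 0.6070 + 1.2021 = 5.2091

5.21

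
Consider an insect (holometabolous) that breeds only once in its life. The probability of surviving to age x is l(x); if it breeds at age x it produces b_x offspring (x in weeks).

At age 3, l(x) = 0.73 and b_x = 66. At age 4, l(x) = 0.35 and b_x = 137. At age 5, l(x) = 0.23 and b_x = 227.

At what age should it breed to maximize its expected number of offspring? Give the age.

5

Expected offspring if breeding at age x = l(x) × b_x:
  age 3: 0.73 × 66 = 48.180
  age 4: 0.35 × 137 = 47.950
  age 5: 0.23 × 227 = 52.210
Maximum at age 5 (52.210).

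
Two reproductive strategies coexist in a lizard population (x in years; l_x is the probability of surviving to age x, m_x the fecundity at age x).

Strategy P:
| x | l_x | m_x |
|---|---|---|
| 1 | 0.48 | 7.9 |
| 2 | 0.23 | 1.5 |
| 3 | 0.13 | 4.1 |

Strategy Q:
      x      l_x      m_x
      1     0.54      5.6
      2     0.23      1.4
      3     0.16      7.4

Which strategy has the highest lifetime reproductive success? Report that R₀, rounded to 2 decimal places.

Strategy P: R₀ = 0.48×7.9 + 0.23×1.5 + 0.13×4.1 = 4.6700
Strategy Q: R₀ = 0.54×5.6 + 0.23×1.4 + 0.16×7.4 = 4.5300
Highest R₀: strategy P with 4.6700.

4.67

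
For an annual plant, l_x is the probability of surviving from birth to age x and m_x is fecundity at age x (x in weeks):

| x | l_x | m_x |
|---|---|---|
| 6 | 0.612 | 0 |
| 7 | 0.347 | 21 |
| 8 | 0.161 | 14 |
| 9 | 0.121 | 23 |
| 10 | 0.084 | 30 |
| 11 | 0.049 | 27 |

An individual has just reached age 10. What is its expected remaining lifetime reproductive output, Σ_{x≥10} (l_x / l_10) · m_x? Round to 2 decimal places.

45.75

l_10 = 0.084. Conditional survival from age 10 to x is l_x / l_10.
  x=10: (0.084/0.084) × 30 = 30.0000
  x=11: (0.049/0.084) × 27 = 15.7500
Sum = 30.0000 + 15.7500 = 45.7500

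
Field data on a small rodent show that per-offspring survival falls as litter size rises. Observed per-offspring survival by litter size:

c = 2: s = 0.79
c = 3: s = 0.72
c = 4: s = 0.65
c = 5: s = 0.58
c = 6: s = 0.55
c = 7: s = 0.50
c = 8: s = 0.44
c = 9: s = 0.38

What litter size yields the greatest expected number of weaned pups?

8

Expected weaned pups = c × s(c):
  c=2: 2 × 0.79 = 1.580
  c=3: 3 × 0.72 = 2.160
  c=4: 4 × 0.65 = 2.600
  c=5: 5 × 0.58 = 2.900
  c=6: 6 × 0.55 = 3.300
  c=7: 7 × 0.50 = 3.500
  c=8: 8 × 0.44 = 3.520
  c=9: 9 × 0.38 = 3.420
Maximum at c = 8 (3.520 weaned pups).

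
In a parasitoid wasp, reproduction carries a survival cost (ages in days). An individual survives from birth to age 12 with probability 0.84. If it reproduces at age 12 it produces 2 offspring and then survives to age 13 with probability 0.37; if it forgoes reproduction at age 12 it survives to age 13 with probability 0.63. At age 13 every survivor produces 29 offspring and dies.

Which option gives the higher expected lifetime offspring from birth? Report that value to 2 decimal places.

15.35

breed at age 12: R₀ = 0.84 × (2 + 0.37 × 29) = 0.84 × 12.7300 = 10.6932
delay to age 13: R₀ = 0.84 × (0.63 × 29) = 0.84 × 18.2700 = 15.3468
Higher: delay to age 13 (15.3468).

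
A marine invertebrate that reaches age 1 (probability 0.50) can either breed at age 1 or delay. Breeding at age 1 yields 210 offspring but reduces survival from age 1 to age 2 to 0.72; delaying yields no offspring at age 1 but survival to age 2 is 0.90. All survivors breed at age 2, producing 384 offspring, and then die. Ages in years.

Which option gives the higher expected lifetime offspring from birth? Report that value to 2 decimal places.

243.24

breed at age 1: R₀ = 0.50 × (210 + 0.72 × 384) = 0.50 × 486.4800 = 243.2400
delay to age 2: R₀ = 0.50 × (0.90 × 384) = 0.50 × 345.6000 = 172.8000
Higher: breed at age 1 (243.2400).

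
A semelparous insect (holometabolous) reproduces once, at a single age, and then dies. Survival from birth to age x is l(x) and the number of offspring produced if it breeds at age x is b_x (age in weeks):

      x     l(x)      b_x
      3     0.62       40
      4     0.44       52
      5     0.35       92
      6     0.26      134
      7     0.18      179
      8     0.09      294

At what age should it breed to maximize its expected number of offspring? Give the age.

Expected offspring if breeding at age x = l(x) × b_x:
  age 3: 0.62 × 40 = 24.800
  age 4: 0.44 × 52 = 22.880
  age 5: 0.35 × 92 = 32.200
  age 6: 0.26 × 134 = 34.840
  age 7: 0.18 × 179 = 32.220
  age 8: 0.09 × 294 = 26.460
Maximum at age 6 (34.840).

6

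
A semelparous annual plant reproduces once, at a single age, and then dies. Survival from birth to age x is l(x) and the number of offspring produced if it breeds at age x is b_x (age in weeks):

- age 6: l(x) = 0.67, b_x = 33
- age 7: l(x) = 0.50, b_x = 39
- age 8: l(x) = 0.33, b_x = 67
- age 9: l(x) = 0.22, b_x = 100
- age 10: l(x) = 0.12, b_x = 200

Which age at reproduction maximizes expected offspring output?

Expected offspring if breeding at age x = l(x) × b_x:
  age 6: 0.67 × 33 = 22.110
  age 7: 0.50 × 39 = 19.500
  age 8: 0.33 × 67 = 22.110
  age 9: 0.22 × 100 = 22.000
  age 10: 0.12 × 200 = 24.000
Maximum at age 10 (24.000).

10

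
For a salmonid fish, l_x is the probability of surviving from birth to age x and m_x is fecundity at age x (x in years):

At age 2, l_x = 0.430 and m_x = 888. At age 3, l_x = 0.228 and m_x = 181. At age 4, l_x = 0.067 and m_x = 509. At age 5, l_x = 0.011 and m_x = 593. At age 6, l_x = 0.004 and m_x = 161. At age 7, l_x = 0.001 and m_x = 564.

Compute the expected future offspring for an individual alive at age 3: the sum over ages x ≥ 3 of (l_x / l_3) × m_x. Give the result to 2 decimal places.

l_3 = 0.228. Conditional survival from age 3 to x is l_x / l_3.
  x=3: (0.228/0.228) × 181 = 181.0000
  x=4: (0.067/0.228) × 509 = 149.5746
  x=5: (0.011/0.228) × 593 = 28.6096
  x=6: (0.004/0.228) × 161 = 2.8246
  x=7: (0.001/0.228) × 564 = 2.4737
Sum = 181.0000 + 149.5746 + 28.6096 + 2.8246 + 2.4737 = 364.4825

364.48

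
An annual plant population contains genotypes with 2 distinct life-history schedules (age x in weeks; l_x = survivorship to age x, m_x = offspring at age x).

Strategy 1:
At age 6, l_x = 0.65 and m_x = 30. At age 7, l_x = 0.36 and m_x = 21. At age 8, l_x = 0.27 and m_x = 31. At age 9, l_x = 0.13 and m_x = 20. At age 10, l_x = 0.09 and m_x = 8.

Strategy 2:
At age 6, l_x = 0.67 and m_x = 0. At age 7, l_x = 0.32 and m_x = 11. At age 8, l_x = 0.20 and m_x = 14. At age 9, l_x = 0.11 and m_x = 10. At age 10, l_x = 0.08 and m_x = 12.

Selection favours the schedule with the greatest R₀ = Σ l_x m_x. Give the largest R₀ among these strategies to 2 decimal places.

38.75

Strategy 1: R₀ = 0.65×30 + 0.36×21 + 0.27×31 + 0.13×20 + 0.09×8 = 38.7500
Strategy 2: R₀ = 0.67×0 + 0.32×11 + 0.20×14 + 0.11×10 + 0.08×12 = 8.3800
Highest R₀: strategy 1 with 38.7500.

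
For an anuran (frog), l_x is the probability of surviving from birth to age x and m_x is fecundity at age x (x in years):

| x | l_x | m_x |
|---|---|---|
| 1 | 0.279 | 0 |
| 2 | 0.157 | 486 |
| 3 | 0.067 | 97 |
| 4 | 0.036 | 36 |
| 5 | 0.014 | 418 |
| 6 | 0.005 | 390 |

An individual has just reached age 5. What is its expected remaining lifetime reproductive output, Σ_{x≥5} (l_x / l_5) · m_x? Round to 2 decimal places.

l_5 = 0.014. Conditional survival from age 5 to x is l_x / l_5.
  x=5: (0.014/0.014) × 418 = 418.0000
  x=6: (0.005/0.014) × 390 = 139.2857
Sum = 418.0000 + 139.2857 = 557.2857

557.29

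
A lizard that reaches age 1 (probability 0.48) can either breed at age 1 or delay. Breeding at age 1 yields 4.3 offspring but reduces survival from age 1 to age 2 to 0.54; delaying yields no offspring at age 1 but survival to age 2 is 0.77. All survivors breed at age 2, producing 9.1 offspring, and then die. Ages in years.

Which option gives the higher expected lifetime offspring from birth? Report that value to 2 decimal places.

breed at age 1: R₀ = 0.48 × (4.3 + 0.54 × 9.1) = 0.48 × 9.2140 = 4.4227
delay to age 2: R₀ = 0.48 × (0.77 × 9.1) = 0.48 × 7.0070 = 3.3634
Higher: breed at age 1 (4.4227).

4.42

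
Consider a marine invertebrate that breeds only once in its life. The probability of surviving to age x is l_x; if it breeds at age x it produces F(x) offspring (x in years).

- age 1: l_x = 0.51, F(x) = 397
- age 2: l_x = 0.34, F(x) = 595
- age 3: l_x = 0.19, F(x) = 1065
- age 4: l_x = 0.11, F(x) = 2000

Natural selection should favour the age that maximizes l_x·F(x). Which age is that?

4

Expected offspring if breeding at age x = l_x × F(x):
  age 1: 0.51 × 397 = 202.470
  age 2: 0.34 × 595 = 202.300
  age 3: 0.19 × 1065 = 202.350
  age 4: 0.11 × 2000 = 220.000
Maximum at age 4 (220.000).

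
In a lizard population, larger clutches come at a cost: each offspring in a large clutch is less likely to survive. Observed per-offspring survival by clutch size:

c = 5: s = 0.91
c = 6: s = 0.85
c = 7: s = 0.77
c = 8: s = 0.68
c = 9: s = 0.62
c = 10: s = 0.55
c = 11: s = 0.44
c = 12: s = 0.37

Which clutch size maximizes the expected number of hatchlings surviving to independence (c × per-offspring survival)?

9

Expected hatchlings surviving to independence = c × s(c):
  c=5: 5 × 0.91 = 4.550
  c=6: 6 × 0.85 = 5.100
  c=7: 7 × 0.77 = 5.390
  c=8: 8 × 0.68 = 5.440
  c=9: 9 × 0.62 = 5.580
  c=10: 10 × 0.55 = 5.500
  c=11: 11 × 0.44 = 4.840
  c=12: 12 × 0.37 = 4.440
Maximum at c = 9 (5.580 hatchlings surviving to independence).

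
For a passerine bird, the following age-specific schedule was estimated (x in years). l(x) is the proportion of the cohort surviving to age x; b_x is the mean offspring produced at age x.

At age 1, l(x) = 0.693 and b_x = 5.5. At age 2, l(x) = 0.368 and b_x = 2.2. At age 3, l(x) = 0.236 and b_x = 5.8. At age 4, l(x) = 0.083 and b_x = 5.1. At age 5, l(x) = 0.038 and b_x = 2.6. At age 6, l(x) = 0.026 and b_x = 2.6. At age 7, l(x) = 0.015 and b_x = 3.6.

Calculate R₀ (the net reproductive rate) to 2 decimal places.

R₀ = Σ l(x) b_x:
  age 1: 0.693 × 5.5 = 3.8115
  age 2: 0.368 × 2.2 = 0.8096
  age 3: 0.236 × 5.8 = 1.3688
  age 4: 0.083 × 5.1 = 0.4233
  age 5: 0.038 × 2.6 = 0.0988
  age 6: 0.026 × 2.6 = 0.0676
  age 7: 0.015 × 3.6 = 0.0540
R₀ = 3.8115 + 0.8096 + 1.3688 + 0.4233 + 0.0988 + 0.0676 + 0.0540 = 6.6336

6.63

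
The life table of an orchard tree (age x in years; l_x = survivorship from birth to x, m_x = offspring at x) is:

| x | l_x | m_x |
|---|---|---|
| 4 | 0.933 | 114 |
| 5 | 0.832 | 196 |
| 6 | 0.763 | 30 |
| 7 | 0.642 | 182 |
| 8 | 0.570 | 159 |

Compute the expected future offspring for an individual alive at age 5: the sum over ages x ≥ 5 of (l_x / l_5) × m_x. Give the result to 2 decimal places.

l_5 = 0.832. Conditional survival from age 5 to x is l_x / l_5.
  x=5: (0.832/0.832) × 196 = 196.0000
  x=6: (0.763/0.832) × 30 = 27.5120
  x=7: (0.642/0.832) × 182 = 140.4375
  x=8: (0.570/0.832) × 159 = 108.9303
Sum = 196.0000 + 27.5120 + 140.4375 + 108.9303 = 472.8798

472.88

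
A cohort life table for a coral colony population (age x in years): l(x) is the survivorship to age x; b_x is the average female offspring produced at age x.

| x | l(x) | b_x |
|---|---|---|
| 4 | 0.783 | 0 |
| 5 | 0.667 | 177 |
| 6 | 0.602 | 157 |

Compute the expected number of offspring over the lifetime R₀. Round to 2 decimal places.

R₀ = Σ l(x) b_x:
  age 4: 0.783 × 0 = 0.0000
  age 5: 0.667 × 177 = 118.0590
  age 6: 0.602 × 157 = 94.5140
R₀ = 0.0000 + 118.0590 + 94.5140 = 212.5730

212.57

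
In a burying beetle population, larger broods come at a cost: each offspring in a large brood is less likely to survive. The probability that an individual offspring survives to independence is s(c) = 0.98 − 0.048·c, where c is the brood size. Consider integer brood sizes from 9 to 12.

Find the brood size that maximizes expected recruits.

10

Expected recruits = c × s(c):
  c=9: 9 × 0.548 = 4.932
  c=10: 10 × 0.500 = 5.000
  c=11: 11 × 0.452 = 4.972
  c=12: 12 × 0.404 = 4.848
Maximum at c = 10 (5.000 recruits).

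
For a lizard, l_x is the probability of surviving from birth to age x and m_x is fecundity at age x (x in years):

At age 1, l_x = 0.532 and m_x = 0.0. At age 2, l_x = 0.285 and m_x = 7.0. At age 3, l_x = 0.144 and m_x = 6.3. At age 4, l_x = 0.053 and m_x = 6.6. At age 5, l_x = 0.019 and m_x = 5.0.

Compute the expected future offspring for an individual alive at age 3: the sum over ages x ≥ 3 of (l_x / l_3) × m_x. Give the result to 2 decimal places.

l_3 = 0.144. Conditional survival from age 3 to x is l_x / l_3.
  x=3: (0.144/0.144) × 6.3 = 6.3000
  x=4: (0.053/0.144) × 6.6 = 2.4292
  x=5: (0.019/0.144) × 5.0 = 0.6597
Sum = 6.3000 + 2.4292 + 0.6597 = 9.3889

9.39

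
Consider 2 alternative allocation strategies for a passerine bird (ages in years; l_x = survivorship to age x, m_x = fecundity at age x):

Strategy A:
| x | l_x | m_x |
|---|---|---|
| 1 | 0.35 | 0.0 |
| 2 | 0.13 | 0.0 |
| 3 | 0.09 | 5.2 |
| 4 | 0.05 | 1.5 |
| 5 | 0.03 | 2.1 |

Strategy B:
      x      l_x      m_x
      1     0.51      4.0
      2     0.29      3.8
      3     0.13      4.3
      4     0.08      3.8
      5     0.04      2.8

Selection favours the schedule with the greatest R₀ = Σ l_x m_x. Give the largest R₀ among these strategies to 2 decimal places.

Strategy A: R₀ = 0.35×0.0 + 0.13×0.0 + 0.09×5.2 + 0.05×1.5 + 0.03×2.1 = 0.6060
Strategy B: R₀ = 0.51×4.0 + 0.29×3.8 + 0.13×4.3 + 0.08×3.8 + 0.04×2.8 = 4.1170
Highest R₀: strategy B with 4.1170.

4.12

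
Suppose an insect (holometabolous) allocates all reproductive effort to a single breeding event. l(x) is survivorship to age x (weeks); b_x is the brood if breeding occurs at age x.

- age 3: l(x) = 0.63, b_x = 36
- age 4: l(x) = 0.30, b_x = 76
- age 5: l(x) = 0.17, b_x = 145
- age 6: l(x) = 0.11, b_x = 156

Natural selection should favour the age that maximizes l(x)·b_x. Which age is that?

5

Expected offspring if breeding at age x = l(x) × b_x:
  age 3: 0.63 × 36 = 22.680
  age 4: 0.30 × 76 = 22.800
  age 5: 0.17 × 145 = 24.650
  age 6: 0.11 × 156 = 17.160
Maximum at age 5 (24.650).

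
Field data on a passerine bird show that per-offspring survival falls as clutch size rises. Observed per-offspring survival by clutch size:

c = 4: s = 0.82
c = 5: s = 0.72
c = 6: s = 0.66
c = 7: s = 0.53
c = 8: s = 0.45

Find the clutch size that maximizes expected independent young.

Expected independent young = c × s(c):
  c=4: 4 × 0.82 = 3.280
  c=5: 5 × 0.72 = 3.600
  c=6: 6 × 0.66 = 3.960
  c=7: 7 × 0.53 = 3.710
  c=8: 8 × 0.45 = 3.600
Maximum at c = 6 (3.960 independent young).

6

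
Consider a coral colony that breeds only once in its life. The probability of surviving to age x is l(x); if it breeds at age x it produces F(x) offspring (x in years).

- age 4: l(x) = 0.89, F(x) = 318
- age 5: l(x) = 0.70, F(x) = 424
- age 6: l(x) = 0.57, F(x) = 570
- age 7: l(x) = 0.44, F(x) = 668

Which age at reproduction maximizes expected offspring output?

Expected offspring if breeding at age x = l(x) × F(x):
  age 4: 0.89 × 318 = 283.020
  age 5: 0.70 × 424 = 296.800
  age 6: 0.57 × 570 = 324.900
  age 7: 0.44 × 668 = 293.920
Maximum at age 6 (324.900).

6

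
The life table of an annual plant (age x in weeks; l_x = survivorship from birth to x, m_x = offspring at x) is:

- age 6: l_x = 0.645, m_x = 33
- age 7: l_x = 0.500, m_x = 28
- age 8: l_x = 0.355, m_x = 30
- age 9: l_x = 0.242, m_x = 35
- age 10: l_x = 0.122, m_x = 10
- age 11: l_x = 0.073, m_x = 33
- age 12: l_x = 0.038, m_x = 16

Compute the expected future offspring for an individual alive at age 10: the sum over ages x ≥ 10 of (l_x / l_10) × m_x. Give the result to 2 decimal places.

34.73

l_10 = 0.122. Conditional survival from age 10 to x is l_x / l_10.
  x=10: (0.122/0.122) × 10 = 10.0000
  x=11: (0.073/0.122) × 33 = 19.7459
  x=12: (0.038/0.122) × 16 = 4.9836
Sum = 10.0000 + 19.7459 + 4.9836 = 34.7295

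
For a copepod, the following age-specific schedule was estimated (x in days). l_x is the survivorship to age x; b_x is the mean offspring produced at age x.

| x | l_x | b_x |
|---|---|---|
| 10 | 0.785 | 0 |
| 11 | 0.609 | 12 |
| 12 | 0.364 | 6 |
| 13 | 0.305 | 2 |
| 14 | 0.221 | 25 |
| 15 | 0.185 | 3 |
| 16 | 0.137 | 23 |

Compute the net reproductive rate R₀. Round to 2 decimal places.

R₀ = Σ l_x b_x:
  age 10: 0.785 × 0 = 0.0000
  age 11: 0.609 × 12 = 7.3080
  age 12: 0.364 × 6 = 2.1840
  age 13: 0.305 × 2 = 0.6100
  age 14: 0.221 × 25 = 5.5250
  age 15: 0.185 × 3 = 0.5550
  age 16: 0.137 × 23 = 3.1510
R₀ = 0.0000 + 7.3080 + 2.1840 + 0.6100 + 5.5250 + 0.5550 + 3.1510 = 19.3330

19.33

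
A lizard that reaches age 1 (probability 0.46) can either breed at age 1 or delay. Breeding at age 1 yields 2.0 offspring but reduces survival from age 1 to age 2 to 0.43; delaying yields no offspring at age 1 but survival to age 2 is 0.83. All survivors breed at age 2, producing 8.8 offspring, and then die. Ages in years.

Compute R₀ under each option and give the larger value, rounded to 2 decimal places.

3.36

breed at age 1: R₀ = 0.46 × (2.0 + 0.43 × 8.8) = 0.46 × 5.7840 = 2.6606
delay to age 2: R₀ = 0.46 × (0.83 × 8.8) = 0.46 × 7.3040 = 3.3598
Higher: delay to age 2 (3.3598).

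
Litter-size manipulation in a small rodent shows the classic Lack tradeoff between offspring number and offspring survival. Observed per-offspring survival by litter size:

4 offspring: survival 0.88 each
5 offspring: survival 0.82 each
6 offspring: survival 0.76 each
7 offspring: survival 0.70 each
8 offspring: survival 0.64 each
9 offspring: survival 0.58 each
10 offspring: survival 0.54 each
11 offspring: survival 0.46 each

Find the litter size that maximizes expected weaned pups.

Expected weaned pups = c × s(c):
  c=4: 4 × 0.88 = 3.520
  c=5: 5 × 0.82 = 4.100
  c=6: 6 × 0.76 = 4.560
  c=7: 7 × 0.70 = 4.900
  c=8: 8 × 0.64 = 5.120
  c=9: 9 × 0.58 = 5.220
  c=10: 10 × 0.54 = 5.400
  c=11: 11 × 0.46 = 5.060
Maximum at c = 10 (5.400 weaned pups).

10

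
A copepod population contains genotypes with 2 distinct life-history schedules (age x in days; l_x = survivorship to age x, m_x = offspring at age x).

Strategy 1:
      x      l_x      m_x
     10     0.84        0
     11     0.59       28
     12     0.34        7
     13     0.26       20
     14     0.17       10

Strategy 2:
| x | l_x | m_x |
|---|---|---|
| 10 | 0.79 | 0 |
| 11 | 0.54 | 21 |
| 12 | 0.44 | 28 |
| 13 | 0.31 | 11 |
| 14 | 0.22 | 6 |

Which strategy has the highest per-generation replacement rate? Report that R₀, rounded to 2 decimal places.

28.39

Strategy 1: R₀ = 0.84×0 + 0.59×28 + 0.34×7 + 0.26×20 + 0.17×10 = 25.8000
Strategy 2: R₀ = 0.79×0 + 0.54×21 + 0.44×28 + 0.31×11 + 0.22×6 = 28.3900
Highest R₀: strategy 2 with 28.3900.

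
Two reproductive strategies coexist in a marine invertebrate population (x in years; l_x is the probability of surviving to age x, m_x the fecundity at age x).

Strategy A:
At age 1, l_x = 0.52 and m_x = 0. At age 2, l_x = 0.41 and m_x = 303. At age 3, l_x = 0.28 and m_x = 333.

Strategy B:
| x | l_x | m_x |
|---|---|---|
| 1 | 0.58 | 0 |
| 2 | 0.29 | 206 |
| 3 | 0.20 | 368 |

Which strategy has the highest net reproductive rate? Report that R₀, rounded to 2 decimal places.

217.47

Strategy A: R₀ = 0.52×0 + 0.41×303 + 0.28×333 = 217.4700
Strategy B: R₀ = 0.58×0 + 0.29×206 + 0.20×368 = 133.3400
Highest R₀: strategy A with 217.4700.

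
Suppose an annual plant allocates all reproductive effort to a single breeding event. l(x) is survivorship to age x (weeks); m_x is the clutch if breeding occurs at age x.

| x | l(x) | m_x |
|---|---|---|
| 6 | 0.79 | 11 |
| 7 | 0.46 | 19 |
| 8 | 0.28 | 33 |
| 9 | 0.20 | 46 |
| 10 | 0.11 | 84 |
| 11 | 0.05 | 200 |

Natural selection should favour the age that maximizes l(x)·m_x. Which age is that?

11

Expected offspring if breeding at age x = l(x) × m_x:
  age 6: 0.79 × 11 = 8.690
  age 7: 0.46 × 19 = 8.740
  age 8: 0.28 × 33 = 9.240
  age 9: 0.20 × 46 = 9.200
  age 10: 0.11 × 84 = 9.240
  age 11: 0.05 × 200 = 10.000
Maximum at age 11 (10.000).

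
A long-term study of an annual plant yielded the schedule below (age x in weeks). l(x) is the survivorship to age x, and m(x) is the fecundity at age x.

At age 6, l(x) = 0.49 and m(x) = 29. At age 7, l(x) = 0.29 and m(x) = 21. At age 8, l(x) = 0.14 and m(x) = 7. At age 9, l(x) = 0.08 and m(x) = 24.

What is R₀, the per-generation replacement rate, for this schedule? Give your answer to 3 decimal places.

23.200

R₀ = Σ l(x) m(x):
  age 6: 0.49 × 29 = 14.2100
  age 7: 0.29 × 21 = 6.0900
  age 8: 0.14 × 7 = 0.9800
  age 9: 0.08 × 24 = 1.9200
R₀ = 14.2100 + 6.0900 + 0.9800 + 1.9200 = 23.2000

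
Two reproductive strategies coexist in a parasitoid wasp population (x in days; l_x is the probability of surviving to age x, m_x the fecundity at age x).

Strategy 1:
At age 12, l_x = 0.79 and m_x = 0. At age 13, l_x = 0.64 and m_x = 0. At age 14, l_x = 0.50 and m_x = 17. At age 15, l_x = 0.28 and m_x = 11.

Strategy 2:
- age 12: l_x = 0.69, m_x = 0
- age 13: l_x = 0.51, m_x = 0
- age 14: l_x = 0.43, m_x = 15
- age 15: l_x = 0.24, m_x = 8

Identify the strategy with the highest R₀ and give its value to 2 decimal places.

11.58

Strategy 1: R₀ = 0.79×0 + 0.64×0 + 0.50×17 + 0.28×11 = 11.5800
Strategy 2: R₀ = 0.69×0 + 0.51×0 + 0.43×15 + 0.24×8 = 8.3700
Highest R₀: strategy 1 with 11.5800.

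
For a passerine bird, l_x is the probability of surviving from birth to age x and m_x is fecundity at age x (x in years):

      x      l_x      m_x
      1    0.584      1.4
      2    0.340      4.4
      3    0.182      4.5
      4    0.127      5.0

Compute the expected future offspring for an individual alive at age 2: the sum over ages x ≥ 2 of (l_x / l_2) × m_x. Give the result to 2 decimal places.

l_2 = 0.340. Conditional survival from age 2 to x is l_x / l_2.
  x=2: (0.340/0.340) × 4.4 = 4.4000
  x=3: (0.182/0.340) × 4.5 = 2.4088
  x=4: (0.127/0.340) × 5.0 = 1.8676
Sum = 4.4000 + 2.4088 + 1.8676 = 8.6765

8.68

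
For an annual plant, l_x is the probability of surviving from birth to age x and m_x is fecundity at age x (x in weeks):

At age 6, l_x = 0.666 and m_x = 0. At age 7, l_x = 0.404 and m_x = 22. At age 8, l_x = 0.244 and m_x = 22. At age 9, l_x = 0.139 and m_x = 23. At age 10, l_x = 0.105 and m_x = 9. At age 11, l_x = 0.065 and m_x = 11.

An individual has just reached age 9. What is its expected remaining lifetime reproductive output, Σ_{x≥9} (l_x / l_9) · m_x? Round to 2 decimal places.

l_9 = 0.139. Conditional survival from age 9 to x is l_x / l_9.
  x=9: (0.139/0.139) × 23 = 23.0000
  x=10: (0.105/0.139) × 9 = 6.7986
  x=11: (0.065/0.139) × 11 = 5.1439
Sum = 23.0000 + 6.7986 + 5.1439 = 34.9424

34.94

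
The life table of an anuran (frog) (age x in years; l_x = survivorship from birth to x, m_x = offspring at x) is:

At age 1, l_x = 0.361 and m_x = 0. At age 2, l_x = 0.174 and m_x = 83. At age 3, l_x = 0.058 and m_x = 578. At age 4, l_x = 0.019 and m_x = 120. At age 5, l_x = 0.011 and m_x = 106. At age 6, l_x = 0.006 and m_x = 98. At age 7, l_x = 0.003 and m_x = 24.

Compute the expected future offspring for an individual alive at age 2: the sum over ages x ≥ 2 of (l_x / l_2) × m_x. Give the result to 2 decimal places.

299.26

l_2 = 0.174. Conditional survival from age 2 to x is l_x / l_2.
  x=2: (0.174/0.174) × 83 = 83.0000
  x=3: (0.058/0.174) × 578 = 192.6667
  x=4: (0.019/0.174) × 120 = 13.1034
  x=5: (0.011/0.174) × 106 = 6.7011
  x=6: (0.006/0.174) × 98 = 3.3793
  x=7: (0.003/0.174) × 24 = 0.4138
Sum = 83.0000 + 192.6667 + 13.1034 + 6.7011 + 3.3793 + 0.4138 = 299.2644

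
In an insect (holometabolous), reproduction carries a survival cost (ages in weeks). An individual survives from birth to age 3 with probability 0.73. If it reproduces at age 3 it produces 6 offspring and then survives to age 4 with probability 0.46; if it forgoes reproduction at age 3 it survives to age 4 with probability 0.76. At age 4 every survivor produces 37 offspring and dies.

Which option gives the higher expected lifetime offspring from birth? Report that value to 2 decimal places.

breed at age 3: R₀ = 0.73 × (6 + 0.46 × 37) = 0.73 × 23.0200 = 16.8046
delay to age 4: R₀ = 0.73 × (0.76 × 37) = 0.73 × 28.1200 = 20.5276
Higher: delay to age 4 (20.5276).

20.53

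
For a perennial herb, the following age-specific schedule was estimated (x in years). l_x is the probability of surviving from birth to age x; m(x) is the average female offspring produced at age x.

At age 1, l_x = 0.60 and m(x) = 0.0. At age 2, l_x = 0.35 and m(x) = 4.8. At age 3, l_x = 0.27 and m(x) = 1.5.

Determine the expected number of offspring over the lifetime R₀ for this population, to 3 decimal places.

R₀ = Σ l_x m(x):
  age 1: 0.60 × 0.0 = 0.0000
  age 2: 0.35 × 4.8 = 1.6800
  age 3: 0.27 × 1.5 = 0.4050
R₀ = 0.0000 + 1.6800 + 0.4050 = 2.0850

2.085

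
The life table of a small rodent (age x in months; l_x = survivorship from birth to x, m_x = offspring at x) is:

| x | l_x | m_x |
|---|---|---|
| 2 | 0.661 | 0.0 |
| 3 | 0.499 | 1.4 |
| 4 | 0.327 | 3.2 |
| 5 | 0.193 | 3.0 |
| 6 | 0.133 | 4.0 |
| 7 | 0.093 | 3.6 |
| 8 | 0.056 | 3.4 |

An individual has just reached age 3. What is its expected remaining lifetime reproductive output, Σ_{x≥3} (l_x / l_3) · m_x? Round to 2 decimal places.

6.78

l_3 = 0.499. Conditional survival from age 3 to x is l_x / l_3.
  x=3: (0.499/0.499) × 1.4 = 1.4000
  x=4: (0.327/0.499) × 3.2 = 2.0970
  x=5: (0.193/0.499) × 3.0 = 1.1603
  x=6: (0.133/0.499) × 4.0 = 1.0661
  x=7: (0.093/0.499) × 3.6 = 0.6709
  x=8: (0.056/0.499) × 3.4 = 0.3816
Sum = 1.4000 + 2.0970 + 1.1603 + 1.0661 + 0.6709 + 0.3816 = 6.7760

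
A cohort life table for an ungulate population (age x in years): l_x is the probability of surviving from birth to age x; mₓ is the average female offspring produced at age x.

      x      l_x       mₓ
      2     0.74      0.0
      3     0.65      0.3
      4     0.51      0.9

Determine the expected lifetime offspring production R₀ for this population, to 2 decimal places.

R₀ = Σ l_x mₓ:
  age 2: 0.74 × 0.0 = 0.0000
  age 3: 0.65 × 0.3 = 0.1950
  age 4: 0.51 × 0.9 = 0.4590
R₀ = 0.0000 + 0.1950 + 0.4590 = 0.6540

0.65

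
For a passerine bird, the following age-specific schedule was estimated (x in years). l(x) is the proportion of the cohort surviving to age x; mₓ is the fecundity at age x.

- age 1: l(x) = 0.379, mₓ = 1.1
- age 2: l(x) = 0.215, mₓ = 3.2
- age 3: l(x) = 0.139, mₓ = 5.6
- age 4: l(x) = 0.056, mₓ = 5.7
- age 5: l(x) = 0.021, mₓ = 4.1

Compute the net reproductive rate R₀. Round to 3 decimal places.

2.289

R₀ = Σ l(x) mₓ:
  age 1: 0.379 × 1.1 = 0.4169
  age 2: 0.215 × 3.2 = 0.6880
  age 3: 0.139 × 5.6 = 0.7784
  age 4: 0.056 × 5.7 = 0.3192
  age 5: 0.021 × 4.1 = 0.0861
R₀ = 0.4169 + 0.6880 + 0.7784 + 0.3192 + 0.0861 = 2.2886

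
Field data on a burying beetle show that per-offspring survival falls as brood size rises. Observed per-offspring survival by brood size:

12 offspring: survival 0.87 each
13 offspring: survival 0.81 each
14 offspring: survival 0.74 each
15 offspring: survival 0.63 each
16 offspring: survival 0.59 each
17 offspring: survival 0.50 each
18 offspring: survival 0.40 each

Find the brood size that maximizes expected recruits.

13

Expected recruits = c × s(c):
  c=12: 12 × 0.87 = 10.440
  c=13: 13 × 0.81 = 10.530
  c=14: 14 × 0.74 = 10.360
  c=15: 15 × 0.63 = 9.450
  c=16: 16 × 0.59 = 9.440
  c=17: 17 × 0.50 = 8.500
  c=18: 18 × 0.40 = 7.200
Maximum at c = 13 (10.530 recruits).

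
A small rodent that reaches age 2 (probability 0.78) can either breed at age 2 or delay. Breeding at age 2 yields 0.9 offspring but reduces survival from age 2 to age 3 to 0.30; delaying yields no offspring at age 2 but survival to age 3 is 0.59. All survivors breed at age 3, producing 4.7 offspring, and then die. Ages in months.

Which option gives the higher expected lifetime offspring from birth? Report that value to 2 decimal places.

2.16

breed at age 2: R₀ = 0.78 × (0.9 + 0.30 × 4.7) = 0.78 × 2.3100 = 1.8018
delay to age 3: R₀ = 0.78 × (0.59 × 4.7) = 0.78 × 2.7730 = 2.1629
Higher: delay to age 3 (2.1629).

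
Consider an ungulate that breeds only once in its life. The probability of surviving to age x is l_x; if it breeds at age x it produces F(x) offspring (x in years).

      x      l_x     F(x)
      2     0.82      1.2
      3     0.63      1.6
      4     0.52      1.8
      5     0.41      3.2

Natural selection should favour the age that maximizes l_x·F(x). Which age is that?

Expected offspring if breeding at age x = l_x × F(x):
  age 2: 0.82 × 1.2 = 0.984
  age 3: 0.63 × 1.6 = 1.008
  age 4: 0.52 × 1.8 = 0.936
  age 5: 0.41 × 3.2 = 1.312
Maximum at age 5 (1.312).

5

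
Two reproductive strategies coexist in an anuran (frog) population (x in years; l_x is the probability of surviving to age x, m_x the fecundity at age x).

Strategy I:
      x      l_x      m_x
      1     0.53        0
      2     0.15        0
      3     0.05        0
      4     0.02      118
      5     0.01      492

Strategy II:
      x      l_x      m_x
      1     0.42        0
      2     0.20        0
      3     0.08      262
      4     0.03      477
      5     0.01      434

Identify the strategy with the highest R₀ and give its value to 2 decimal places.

Strategy I: R₀ = 0.53×0 + 0.15×0 + 0.05×0 + 0.02×118 + 0.01×492 = 7.2800
Strategy II: R₀ = 0.42×0 + 0.20×0 + 0.08×262 + 0.03×477 + 0.01×434 = 39.6100
Highest R₀: strategy II with 39.6100.

39.61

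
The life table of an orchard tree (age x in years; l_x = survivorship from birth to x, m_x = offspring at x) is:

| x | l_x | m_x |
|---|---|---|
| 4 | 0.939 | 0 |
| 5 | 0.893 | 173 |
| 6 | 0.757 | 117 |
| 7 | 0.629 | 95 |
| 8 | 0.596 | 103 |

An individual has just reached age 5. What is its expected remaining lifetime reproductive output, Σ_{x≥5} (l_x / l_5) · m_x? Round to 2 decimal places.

407.84

l_5 = 0.893. Conditional survival from age 5 to x is l_x / l_5.
  x=5: (0.893/0.893) × 173 = 173.0000
  x=6: (0.757/0.893) × 117 = 99.1814
  x=7: (0.629/0.893) × 95 = 66.9149
  x=8: (0.596/0.893) × 103 = 68.7436
Sum = 173.0000 + 99.1814 + 66.9149 + 68.7436 = 407.8399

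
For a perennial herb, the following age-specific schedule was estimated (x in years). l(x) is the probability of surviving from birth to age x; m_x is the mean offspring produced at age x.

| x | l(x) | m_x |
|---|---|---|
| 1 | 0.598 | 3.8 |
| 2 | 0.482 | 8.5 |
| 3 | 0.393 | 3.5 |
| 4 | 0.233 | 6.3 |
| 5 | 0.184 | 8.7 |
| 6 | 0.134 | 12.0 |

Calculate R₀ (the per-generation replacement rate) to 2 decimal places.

12.42

R₀ = Σ l(x) m_x:
  age 1: 0.598 × 3.8 = 2.2724
  age 2: 0.482 × 8.5 = 4.0970
  age 3: 0.393 × 3.5 = 1.3755
  age 4: 0.233 × 6.3 = 1.4679
  age 5: 0.184 × 8.7 = 1.6008
  age 6: 0.134 × 12.0 = 1.6080
R₀ = 2.2724 + 4.0970 + 1.3755 + 1.4679 + 1.6008 + 1.6080 = 12.4216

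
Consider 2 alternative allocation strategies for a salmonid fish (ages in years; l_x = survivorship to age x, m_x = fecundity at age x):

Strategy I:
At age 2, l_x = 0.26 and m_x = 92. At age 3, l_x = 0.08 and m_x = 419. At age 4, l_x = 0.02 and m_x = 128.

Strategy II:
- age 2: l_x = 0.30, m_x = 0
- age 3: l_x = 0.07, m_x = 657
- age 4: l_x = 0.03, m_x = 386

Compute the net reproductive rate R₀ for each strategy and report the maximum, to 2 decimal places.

60.00

Strategy I: R₀ = 0.26×92 + 0.08×419 + 0.02×128 = 60.0000
Strategy II: R₀ = 0.30×0 + 0.07×657 + 0.03×386 = 57.5700
Highest R₀: strategy I with 60.0000.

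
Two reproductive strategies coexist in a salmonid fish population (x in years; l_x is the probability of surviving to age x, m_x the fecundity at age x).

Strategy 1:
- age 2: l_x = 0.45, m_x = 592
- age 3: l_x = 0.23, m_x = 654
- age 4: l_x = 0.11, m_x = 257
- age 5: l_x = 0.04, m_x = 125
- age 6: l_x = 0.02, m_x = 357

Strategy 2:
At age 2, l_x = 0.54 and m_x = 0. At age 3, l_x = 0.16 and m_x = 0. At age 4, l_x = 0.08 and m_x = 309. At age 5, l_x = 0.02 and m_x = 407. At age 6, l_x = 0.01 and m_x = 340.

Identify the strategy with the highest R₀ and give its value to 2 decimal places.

457.23

Strategy 1: R₀ = 0.45×592 + 0.23×654 + 0.11×257 + 0.04×125 + 0.02×357 = 457.2300
Strategy 2: R₀ = 0.54×0 + 0.16×0 + 0.08×309 + 0.02×407 + 0.01×340 = 36.2600
Highest R₀: strategy 1 with 457.2300.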